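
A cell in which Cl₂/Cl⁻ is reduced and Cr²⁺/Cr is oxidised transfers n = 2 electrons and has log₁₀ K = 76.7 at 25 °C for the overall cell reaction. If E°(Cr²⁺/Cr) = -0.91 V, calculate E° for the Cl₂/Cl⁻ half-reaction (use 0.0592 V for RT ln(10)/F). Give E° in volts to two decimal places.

E°cell = (0.0592/n)·log K = (0.0592/2)(76.7) = +2.270 V.
Since Cl₂/Cl⁻ is the cathode and Cr²⁺/Cr the anode, E°cell = E°(Cl₂/Cl⁻) − E°(Cr²⁺/Cr).
So E°(Cl₂/Cl⁻) = E°cell + E°(Cr²⁺/Cr) = +2.270 + (-0.91) = +1.36 V.

+1.36 V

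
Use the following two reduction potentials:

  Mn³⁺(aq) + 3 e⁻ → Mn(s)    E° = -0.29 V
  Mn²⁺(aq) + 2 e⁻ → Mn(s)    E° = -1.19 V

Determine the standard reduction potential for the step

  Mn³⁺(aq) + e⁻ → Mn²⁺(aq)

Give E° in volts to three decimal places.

Sequential free energies add, so n₃E°₃ = n₁E°₁ + n₂E°₂.
With n₃ = 3, and the known step contributing 2×(-1.19) V, the unknown satisfies 1·E° = 3×(-0.29) − 2×(-1.19) = +1.510.
E° = +1.510 / 1 = +1.510 V.

+1.510 V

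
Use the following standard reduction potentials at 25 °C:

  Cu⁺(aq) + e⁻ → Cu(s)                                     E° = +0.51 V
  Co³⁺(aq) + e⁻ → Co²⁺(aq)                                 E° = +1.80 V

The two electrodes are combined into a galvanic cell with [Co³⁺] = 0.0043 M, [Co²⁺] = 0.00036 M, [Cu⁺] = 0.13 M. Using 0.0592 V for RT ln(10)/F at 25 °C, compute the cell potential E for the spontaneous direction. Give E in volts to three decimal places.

Co³⁺/Co²⁺ is the cathode (higher E°), Cu⁺/Cu the anode: E°cell = +1.80 − (+0.51) = +1.29 V, n = 1.
Overall: Co³⁺(aq) + Cu(s) → Co²⁺(aq) + Cu⁺(aq)
Q = [Co²⁺]·[Cu⁺] / ([Co³⁺]); log Q = -1.963.
E = E° − (0.0592/n) log Q = +1.29 − (0.0592/1)(-1.963) = +1.406 V.

+1.406 V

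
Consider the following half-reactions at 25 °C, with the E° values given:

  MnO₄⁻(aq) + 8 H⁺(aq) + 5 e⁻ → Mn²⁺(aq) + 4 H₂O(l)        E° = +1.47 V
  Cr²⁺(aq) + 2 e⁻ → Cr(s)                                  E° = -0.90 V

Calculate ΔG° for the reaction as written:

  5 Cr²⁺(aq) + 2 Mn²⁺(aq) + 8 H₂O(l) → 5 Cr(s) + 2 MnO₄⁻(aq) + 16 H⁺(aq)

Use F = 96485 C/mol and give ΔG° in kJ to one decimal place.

As written, Cr²⁺/Cr is reduced (cathode) and MnO₄⁻/Mn²⁺ is oxidised (anode), so E°cell = (-0.90) − (+1.47) = -2.37 V.
Balancing electrons gives n = 10.
ΔG° = −nFE° = −(10)(96485)(-2.37) = 2,286,694 J = +2286.7 kJ.

+2286.7 kJ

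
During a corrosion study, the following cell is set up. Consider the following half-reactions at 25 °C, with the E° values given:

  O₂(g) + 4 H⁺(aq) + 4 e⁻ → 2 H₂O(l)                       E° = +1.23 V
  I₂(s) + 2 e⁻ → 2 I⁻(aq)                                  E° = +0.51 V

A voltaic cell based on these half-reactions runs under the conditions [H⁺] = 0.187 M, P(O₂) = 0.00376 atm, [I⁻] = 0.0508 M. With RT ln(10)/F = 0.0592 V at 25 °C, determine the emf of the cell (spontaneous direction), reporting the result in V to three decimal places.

+0.564 V

O₂/H₂O is the cathode (higher E°), I₂/I⁻ the anode: E°cell = +1.23 − (+0.51) = +0.72 V, n = 4.
Overall: O₂(g) + 4 H⁺(aq) + 4 I⁻(aq) → 2 H₂O(l) + 2 I₂(s)
Q = 1 / (P(O₂)·[H⁺]^4·[I⁻]^4); log Q = 10.514.
E = E° − (0.0592/n) log Q = +0.72 − (0.0592/4)(10.514) = +0.564 V.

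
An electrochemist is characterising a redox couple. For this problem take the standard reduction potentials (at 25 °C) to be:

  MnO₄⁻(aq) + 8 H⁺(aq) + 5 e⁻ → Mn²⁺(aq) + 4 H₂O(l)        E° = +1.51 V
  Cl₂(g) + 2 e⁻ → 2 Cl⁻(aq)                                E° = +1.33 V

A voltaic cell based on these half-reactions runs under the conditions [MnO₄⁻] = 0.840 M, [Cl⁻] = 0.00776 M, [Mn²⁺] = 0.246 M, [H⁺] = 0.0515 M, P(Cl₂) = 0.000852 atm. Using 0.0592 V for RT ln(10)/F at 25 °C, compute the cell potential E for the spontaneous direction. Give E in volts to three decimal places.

+0.030 V

MnO₄⁻/Mn²⁺ is the cathode (higher E°), Cl₂/Cl⁻ the anode: E°cell = +1.51 − (+1.33) = +0.18 V, n = 10.
Overall: 2 MnO₄⁻(aq) + 16 H⁺(aq) + 10 Cl⁻(aq) → 2 Mn²⁺(aq) + 8 H₂O(l) + 5 Cl₂(g)
Q = [Mn²⁺]^2·P(Cl₂)^5 / ([MnO₄⁻]^2·[H⁺]^16·[Cl⁻]^10); log Q = 25.298.
E = E° − (0.0592/n) log Q = +0.18 − (0.0592/10)(25.298) = +0.030 V.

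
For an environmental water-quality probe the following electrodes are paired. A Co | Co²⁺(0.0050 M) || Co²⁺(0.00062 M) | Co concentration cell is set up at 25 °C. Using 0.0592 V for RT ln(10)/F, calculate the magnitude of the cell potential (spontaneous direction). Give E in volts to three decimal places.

For a concentration cell E°cell = 0. The 0.0050 M side is the cathode (reduction is favoured where [Co²⁺] is higher).
With n = 2, E = −(0.0592/2) log([Co²⁺]ₐₙ/[Co²⁺]꜀ₐₜ) = −(0.0592/2) log(0.00062/0.005) = −(0.0592/2)(-0.907) = +0.027 V.

+0.027 V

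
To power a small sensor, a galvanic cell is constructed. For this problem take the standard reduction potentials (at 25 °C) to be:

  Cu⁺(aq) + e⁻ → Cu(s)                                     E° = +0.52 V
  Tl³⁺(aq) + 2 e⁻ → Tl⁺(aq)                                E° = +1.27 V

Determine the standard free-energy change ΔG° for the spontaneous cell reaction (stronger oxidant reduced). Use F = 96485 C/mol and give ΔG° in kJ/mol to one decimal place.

-144.7 kJ/mol

Tl³⁺/Tl⁺ (E° = +1.27 V) is the cathode; Cu⁺/Cu (E° = +0.52 V) is the anode, so E°cell = +0.75 V.
Balancing electrons gives n = 2 (lcm of 2 and 1).
ΔG° = −nFE° = −(2)(96485)(+0.75) = -144,728 J = -144.7 kJ/mol.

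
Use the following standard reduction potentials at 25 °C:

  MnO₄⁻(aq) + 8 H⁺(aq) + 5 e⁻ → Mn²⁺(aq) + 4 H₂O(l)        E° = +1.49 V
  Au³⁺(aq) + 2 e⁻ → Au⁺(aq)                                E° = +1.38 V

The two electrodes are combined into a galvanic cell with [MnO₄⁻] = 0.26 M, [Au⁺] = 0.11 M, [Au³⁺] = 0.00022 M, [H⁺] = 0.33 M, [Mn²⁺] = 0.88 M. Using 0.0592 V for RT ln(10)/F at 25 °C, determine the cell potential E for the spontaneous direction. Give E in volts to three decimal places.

+0.138 V

MnO₄⁻/Mn²⁺ is the cathode (higher E°), Au³⁺/Au⁺ the anode: E°cell = +1.49 − (+1.38) = +0.11 V, n = 10.
Overall: 2 MnO₄⁻(aq) + 16 H⁺(aq) + 5 Au⁺(aq) → 2 Mn²⁺(aq) + 8 H₂O(l) + 5 Au³⁺(aq)
Q = [Mn²⁺]^2·[Au³⁺]^5 / ([MnO₄⁻]^2·[H⁺]^16·[Au⁺]^5); log Q = -4.732.
E = E° − (0.0592/n) log Q = +0.11 − (0.0592/10)(-4.732) = +0.138 V.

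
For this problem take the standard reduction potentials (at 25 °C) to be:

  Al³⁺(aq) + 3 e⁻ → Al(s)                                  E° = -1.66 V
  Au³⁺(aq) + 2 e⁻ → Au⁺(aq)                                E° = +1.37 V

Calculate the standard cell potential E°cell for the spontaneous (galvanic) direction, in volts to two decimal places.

The Au³⁺/Au⁺ couple has the higher reduction potential, so it is the cathode; Al³⁺/Al is oxidised at the anode.
E°cell = E°(cathode) − E°(anode) = (+1.37) − (-1.66) = +3.03 V.

+3.03 V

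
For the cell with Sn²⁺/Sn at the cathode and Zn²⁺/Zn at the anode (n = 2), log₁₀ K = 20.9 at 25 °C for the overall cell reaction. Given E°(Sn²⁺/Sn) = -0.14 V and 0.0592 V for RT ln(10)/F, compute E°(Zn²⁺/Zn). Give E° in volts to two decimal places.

-0.76 V

E°cell = (0.0592/n)·log K = (0.0592/2)(20.9) = +0.619 V.
Since Sn²⁺/Sn is the cathode and Zn²⁺/Zn the anode, E°cell = E°(Sn²⁺/Sn) − E°(Zn²⁺/Zn).
So E°(Zn²⁺/Zn) = E°(Sn²⁺/Sn) − E°cell = (-0.14) − (+0.619) = -0.76 V.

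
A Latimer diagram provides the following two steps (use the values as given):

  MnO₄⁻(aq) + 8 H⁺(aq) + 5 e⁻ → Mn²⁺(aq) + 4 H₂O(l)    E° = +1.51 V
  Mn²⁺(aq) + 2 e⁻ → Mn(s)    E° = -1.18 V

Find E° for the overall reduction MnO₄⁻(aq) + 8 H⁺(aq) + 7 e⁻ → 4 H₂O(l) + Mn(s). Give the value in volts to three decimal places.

Adding the free-energy changes (−nFE°) of the two steps gives −n₃FE°₃ = −n₁FE°₁ − n₂FE°₂.
E°₃ = (5×+1.51 + 2×-1.18) / 7 = (+5.190) / 7 = +0.741 V.

+0.741 V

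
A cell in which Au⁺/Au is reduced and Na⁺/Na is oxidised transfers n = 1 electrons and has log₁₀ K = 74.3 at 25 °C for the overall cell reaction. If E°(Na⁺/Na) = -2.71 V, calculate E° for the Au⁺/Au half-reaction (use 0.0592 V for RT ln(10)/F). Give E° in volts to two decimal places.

+1.69 V

E°cell = (0.0592/n)·log K = (0.0592/1)(74.3) = +4.399 V.
Since Au⁺/Au is the cathode and Na⁺/Na the anode, E°cell = E°(Au⁺/Au) − E°(Na⁺/Na).
So E°(Au⁺/Au) = E°cell + E°(Na⁺/Na) = +4.399 + (-2.71) = +1.69 V.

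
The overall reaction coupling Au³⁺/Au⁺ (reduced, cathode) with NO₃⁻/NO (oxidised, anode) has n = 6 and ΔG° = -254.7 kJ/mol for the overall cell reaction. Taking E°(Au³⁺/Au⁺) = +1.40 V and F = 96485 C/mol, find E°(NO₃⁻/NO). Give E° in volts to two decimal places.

+0.96 V

E°cell = −ΔG°/(nF) = −(-254.7×10³)/((6)(96485)) = +0.440 V.
Since Au³⁺/Au⁺ is the cathode and NO₃⁻/NO the anode, E°cell = E°(Au³⁺/Au⁺) − E°(NO₃⁻/NO).
So E°(NO₃⁻/NO) = E°(Au³⁺/Au⁺) − E°cell = (+1.40) − (+0.440) = +0.96 V.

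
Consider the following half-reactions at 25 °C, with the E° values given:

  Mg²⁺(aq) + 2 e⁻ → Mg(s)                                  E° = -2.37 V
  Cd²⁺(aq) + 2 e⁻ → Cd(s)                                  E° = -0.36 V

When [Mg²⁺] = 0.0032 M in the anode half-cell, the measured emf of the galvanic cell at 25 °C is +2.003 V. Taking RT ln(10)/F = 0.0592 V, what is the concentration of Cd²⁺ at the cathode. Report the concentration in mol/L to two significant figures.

0.0019 M

Cd²⁺/Cd is the cathode, Mg²⁺/Mg the anode: E°cell = +2.01 V, n = 2.
Overall reaction: Cd²⁺(aq) + Mg(s) → Cd(s) + Mg²⁺(aq); Q = [Mg²⁺]^1/[Cd²⁺]^1.
From E = E° − (0.0592/n) log Q: log Q = (E° − E)·n/0.0592 = (+2.01 − (+2.003))·2/0.0592 = 0.2365.
So 1·log[Cd²⁺] = 1·log(0.0032) − log Q = -2.4949 − (0.2365) = -2.7314; [Cd²⁺] = 10^(-2.7314) ≈ 0.0019 M.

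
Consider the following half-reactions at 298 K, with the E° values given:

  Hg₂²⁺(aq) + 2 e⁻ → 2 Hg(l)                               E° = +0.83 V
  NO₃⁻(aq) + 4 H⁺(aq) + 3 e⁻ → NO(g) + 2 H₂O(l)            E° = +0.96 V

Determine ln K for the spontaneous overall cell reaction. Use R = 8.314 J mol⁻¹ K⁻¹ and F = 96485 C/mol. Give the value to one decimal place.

30.4

Cathode: NO₃⁻/NO; anode: Hg₂²⁺/Hg. E°cell = (+0.96) − (+0.83) = +0.13 V, with n = 6.
ΔG° = −nFE° = −RT ln K, so ln K = nFE°/(RT) = (6)(96485)(+0.13) / ((8.314)(298)) = 30.376.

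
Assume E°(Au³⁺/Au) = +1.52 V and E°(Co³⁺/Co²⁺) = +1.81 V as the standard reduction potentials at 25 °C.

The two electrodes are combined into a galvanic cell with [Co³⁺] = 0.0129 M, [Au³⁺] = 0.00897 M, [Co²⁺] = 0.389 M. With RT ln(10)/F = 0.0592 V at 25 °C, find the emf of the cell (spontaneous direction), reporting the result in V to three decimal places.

Co³⁺/Co²⁺ is the cathode (higher E°), Au³⁺/Au the anode: E°cell = +1.81 − (+1.52) = +0.29 V, n = 3.
Overall: 3 Co³⁺(aq) + Au(s) → 3 Co²⁺(aq) + Au³⁺(aq)
Q = [Co²⁺]^3·[Au³⁺] / ([Co³⁺]^3); log Q = 2.391.
E = E° − (0.0592/n) log Q = +0.29 − (0.0592/3)(2.391) = +0.243 V.

+0.243 V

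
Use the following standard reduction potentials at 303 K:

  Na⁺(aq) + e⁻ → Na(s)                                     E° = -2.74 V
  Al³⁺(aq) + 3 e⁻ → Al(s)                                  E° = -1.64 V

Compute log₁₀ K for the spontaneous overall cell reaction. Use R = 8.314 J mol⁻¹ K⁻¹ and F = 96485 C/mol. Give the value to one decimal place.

54.9

Cathode: Al³⁺/Al; anode: Na⁺/Na. E°cell = (-1.64) − (-2.74) = +1.10 V, with n = 3.
ΔG° = −nFE° = −RT ln K, so ln K = nFE°/(RT) = (3)(96485)(+1.10) / ((8.314)(303)) = 126.392.
log₁₀ K = 126.392 / ln 10 = 54.9.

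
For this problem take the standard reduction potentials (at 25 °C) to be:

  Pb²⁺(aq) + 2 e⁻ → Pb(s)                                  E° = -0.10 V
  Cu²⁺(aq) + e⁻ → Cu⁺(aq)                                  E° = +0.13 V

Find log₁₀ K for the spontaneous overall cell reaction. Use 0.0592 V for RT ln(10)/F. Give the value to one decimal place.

7.8

Cathode: Cu²⁺/Cu⁺; anode: Pb²⁺/Pb. E°cell = +0.23 V, n = 2.
log K = nE°cell / 0.0592 = (2)(+0.23) / 0.0592 = 7.8.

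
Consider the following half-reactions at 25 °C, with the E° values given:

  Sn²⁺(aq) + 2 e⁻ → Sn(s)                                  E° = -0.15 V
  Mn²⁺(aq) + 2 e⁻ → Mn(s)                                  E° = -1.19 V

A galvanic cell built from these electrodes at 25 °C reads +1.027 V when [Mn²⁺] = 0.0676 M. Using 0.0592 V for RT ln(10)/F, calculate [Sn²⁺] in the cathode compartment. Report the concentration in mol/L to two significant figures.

0.025 M

Sn²⁺/Sn is the cathode, Mn²⁺/Mn the anode: E°cell = +1.04 V, n = 2.
Overall reaction: Sn²⁺(aq) + Mn(s) → Sn(s) + Mn²⁺(aq); Q = [Mn²⁺]^1/[Sn²⁺]^1.
From E = E° − (0.0592/n) log Q: log Q = (E° − E)·n/0.0592 = (+1.04 − (+1.027))·2/0.0592 = 0.4392.
So 1·log[Sn²⁺] = 1·log(0.0676) − log Q = -1.1701 − (0.4392) = -1.6093; [Sn²⁺] = 10^(-1.6093) ≈ 0.025 M.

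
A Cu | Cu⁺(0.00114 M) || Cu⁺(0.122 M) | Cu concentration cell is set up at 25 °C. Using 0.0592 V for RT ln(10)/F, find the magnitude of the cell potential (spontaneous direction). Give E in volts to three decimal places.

For a concentration cell E°cell = 0. The 0.122 M side is the cathode (reduction is favoured where [Cu⁺] is higher).
With n = 1, E = −(0.0592/1) log([Cu⁺]ₐₙ/[Cu⁺]꜀ₐₜ) = −(0.0592/1) log(0.00114/0.122) = −(0.0592/1)(-2.029) = +0.120 V.

+0.120 V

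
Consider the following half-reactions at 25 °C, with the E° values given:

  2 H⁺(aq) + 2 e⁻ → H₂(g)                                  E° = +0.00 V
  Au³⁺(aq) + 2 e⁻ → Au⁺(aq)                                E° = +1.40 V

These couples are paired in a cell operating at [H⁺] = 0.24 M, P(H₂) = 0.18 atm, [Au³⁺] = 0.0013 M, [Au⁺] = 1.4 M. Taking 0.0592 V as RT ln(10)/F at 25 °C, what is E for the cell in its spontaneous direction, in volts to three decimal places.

+1.325 V

Au³⁺/Au⁺ is the cathode (higher E°), H⁺/H₂ the anode: E°cell = +1.40 − (+0.00) = +1.40 V, n = 2.
Overall: Au³⁺(aq) + H₂(g) → Au⁺(aq) + 2 H⁺(aq)
Q = [Au⁺]·[H⁺]^2 / ([Au³⁺]·P(H₂)); log Q = 2.537.
E = E° − (0.0592/n) log Q = +1.40 − (0.0592/2)(2.537) = +1.325 V.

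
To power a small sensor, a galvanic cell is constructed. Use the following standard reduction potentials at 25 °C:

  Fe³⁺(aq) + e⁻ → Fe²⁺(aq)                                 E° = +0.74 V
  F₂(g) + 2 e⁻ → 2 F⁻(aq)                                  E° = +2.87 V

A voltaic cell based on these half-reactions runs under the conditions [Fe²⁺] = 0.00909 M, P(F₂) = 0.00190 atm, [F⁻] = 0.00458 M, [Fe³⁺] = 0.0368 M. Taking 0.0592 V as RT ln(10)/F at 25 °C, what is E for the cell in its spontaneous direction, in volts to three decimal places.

+2.152 V

F₂/F⁻ is the cathode (higher E°), Fe³⁺/Fe²⁺ the anode: E°cell = +2.87 − (+0.74) = +2.13 V, n = 2.
Overall: F₂(g) + 2 Fe²⁺(aq) → 2 F⁻(aq) + 2 Fe³⁺(aq)
Q = [F⁻]^2·[Fe³⁺]^2 / (P(F₂)·[Fe²⁺]^2); log Q = -0.742.
E = E° − (0.0592/n) log Q = +2.13 − (0.0592/2)(-0.742) = +2.152 V.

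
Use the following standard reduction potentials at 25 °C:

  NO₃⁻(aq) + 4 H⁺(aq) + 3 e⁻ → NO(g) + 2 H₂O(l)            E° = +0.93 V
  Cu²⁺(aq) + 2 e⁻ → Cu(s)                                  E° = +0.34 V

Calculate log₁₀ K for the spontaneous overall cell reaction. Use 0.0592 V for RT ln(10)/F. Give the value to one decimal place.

59.8

Cathode: NO₃⁻/NO; anode: Cu²⁺/Cu. E°cell = +0.59 V, n = 6.
log K = nE°cell / 0.0592 = (6)(+0.59) / 0.0592 = 59.8.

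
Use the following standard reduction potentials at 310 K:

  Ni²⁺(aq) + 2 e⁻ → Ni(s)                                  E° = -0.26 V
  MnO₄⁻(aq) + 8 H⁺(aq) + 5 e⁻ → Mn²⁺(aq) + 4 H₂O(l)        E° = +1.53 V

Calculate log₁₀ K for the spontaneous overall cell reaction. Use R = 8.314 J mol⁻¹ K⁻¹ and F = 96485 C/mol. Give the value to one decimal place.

291.0

Cathode: MnO₄⁻/Mn²⁺; anode: Ni²⁺/Ni. E°cell = (+1.53) − (-0.26) = +1.79 V, with n = 10.
ΔG° = −nFE° = −RT ln K, so ln K = nFE°/(RT) = (10)(96485)(+1.79) / ((8.314)(310)) = 670.102.
log₁₀ K = 670.102 / ln 10 = 291.0.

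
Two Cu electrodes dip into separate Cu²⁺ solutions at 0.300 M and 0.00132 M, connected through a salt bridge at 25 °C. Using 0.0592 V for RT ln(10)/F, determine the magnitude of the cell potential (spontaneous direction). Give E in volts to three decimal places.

For a concentration cell E°cell = 0. The 0.300 M side is the cathode (reduction is favoured where [Cu²⁺] is higher).
With n = 2, E = −(0.0592/2) log([Cu²⁺]ₐₙ/[Cu²⁺]꜀ₐₜ) = −(0.0592/2) log(0.00132/0.3) = −(0.0592/2)(-2.357) = +0.070 V.

+0.070 V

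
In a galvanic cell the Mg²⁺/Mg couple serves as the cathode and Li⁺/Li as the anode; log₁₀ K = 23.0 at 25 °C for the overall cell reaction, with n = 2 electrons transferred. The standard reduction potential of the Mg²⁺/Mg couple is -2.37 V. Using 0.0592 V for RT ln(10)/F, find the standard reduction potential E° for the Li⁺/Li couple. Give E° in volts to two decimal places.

-3.05 V

E°cell = (0.0592/n)·log K = (0.0592/2)(23.0) = +0.681 V.
Since Mg²⁺/Mg is the cathode and Li⁺/Li the anode, E°cell = E°(Mg²⁺/Mg) − E°(Li⁺/Li).
So E°(Li⁺/Li) = E°(Mg²⁺/Mg) − E°cell = (-2.37) − (+0.681) = -3.05 V.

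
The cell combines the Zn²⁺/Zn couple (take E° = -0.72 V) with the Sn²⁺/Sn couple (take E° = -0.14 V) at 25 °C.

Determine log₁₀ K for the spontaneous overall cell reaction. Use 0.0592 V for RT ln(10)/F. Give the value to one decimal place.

Cathode: Sn²⁺/Sn; anode: Zn²⁺/Zn. E°cell = +0.58 V, n = 2.
log K = nE°cell / 0.0592 = (2)(+0.58) / 0.0592 = 19.6.

19.6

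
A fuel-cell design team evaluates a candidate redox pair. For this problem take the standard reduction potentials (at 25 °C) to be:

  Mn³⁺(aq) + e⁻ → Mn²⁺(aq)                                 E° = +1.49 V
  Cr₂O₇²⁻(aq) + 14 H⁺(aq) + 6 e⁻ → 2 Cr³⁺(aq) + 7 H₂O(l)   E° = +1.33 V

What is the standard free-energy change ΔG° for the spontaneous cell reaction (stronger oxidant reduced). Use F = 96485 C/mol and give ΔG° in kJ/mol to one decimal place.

-92.6 kJ/mol

Mn³⁺/Mn²⁺ (E° = +1.49 V) is the cathode; Cr₂O₇²⁻/Cr³⁺ (E° = +1.33 V) is the anode, so E°cell = +0.16 V.
Balancing electrons gives n = 6 (lcm of 1 and 6).
ΔG° = −nFE° = −(6)(96485)(+0.16) = -92,626 J = -92.6 kJ/mol.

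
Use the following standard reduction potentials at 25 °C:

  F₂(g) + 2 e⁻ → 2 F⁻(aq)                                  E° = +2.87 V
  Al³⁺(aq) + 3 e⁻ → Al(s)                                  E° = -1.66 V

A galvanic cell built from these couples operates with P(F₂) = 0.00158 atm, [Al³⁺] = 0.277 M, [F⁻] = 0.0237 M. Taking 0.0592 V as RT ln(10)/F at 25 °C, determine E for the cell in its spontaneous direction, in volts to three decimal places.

F₂/F⁻ is the cathode (higher E°), Al³⁺/Al the anode: E°cell = +2.87 − (-1.66) = +4.53 V, n = 6.
Overall: 3 F₂(g) + 2 Al(s) → 6 F⁻(aq) + 2 Al³⁺(aq)
Q = [F⁻]^6·[Al³⁺]^2 / (P(F₂)^3); log Q = -2.463.
E = E° − (0.0592/n) log Q = +4.53 − (0.0592/6)(-2.463) = +4.554 V.

+4.554 V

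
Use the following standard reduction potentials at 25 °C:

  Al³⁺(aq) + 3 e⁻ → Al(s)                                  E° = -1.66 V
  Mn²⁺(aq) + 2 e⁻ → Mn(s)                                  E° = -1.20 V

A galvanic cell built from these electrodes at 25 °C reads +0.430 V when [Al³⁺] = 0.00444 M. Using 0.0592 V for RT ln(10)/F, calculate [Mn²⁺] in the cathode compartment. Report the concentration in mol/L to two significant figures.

0.0026 M

Mn²⁺/Mn is the cathode, Al³⁺/Al the anode: E°cell = +0.46 V, n = 6.
Overall reaction: 3 Mn²⁺(aq) + 2 Al(s) → 3 Mn(s) + 2 Al³⁺(aq); Q = [Al³⁺]^2/[Mn²⁺]^3.
From E = E° − (0.0592/n) log Q: log Q = (E° − E)·n/0.0592 = (+0.46 − (+0.430))·6/0.0592 = 3.0405.
So 3·log[Mn²⁺] = 2·log(0.00444) − log Q = -4.7052 − (3.0405) = -7.7457; log[Mn²⁺] = -7.7457 / 3 = -2.5819; [Mn²⁺] = 10^(-2.5819) ≈ 0.0026 M.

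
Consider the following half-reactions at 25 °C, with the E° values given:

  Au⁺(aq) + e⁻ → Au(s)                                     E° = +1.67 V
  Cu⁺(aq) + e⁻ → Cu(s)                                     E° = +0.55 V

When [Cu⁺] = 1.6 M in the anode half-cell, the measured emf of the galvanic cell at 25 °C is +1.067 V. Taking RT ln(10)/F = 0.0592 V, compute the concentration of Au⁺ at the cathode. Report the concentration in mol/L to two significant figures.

Au⁺/Au is the cathode, Cu⁺/Cu the anode: E°cell = +1.12 V, n = 1.
Overall reaction: Au⁺(aq) + Cu(s) → Au(s) + Cu⁺(aq); Q = [Cu⁺]^1/[Au⁺]^1.
From E = E° − (0.0592/n) log Q: log Q = (E° − E)·n/0.0592 = (+1.12 − (+1.067))·1/0.0592 = 0.8953.
So 1·log[Au⁺] = 1·log(1.6) − log Q = 0.2041 − (0.8953) = -0.6912; [Au⁺] = 10^(-0.6912) ≈ 0.20 M.

0.20 M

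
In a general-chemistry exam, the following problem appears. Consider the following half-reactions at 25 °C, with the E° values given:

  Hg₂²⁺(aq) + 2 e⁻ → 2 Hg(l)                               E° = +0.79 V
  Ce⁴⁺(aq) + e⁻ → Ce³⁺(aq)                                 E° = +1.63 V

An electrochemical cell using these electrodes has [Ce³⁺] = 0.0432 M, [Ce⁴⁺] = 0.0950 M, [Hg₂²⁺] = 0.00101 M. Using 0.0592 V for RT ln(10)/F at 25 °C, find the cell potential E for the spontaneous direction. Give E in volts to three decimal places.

Ce⁴⁺/Ce³⁺ is the cathode (higher E°), Hg₂²⁺/Hg the anode: E°cell = +1.63 − (+0.79) = +0.84 V, n = 2.
Overall: 2 Ce⁴⁺(aq) + 2 Hg(l) → 2 Ce³⁺(aq) + Hg₂²⁺(aq)
Q = [Ce³⁺]^2·[Hg₂²⁺] / ([Ce⁴⁺]^2); log Q = -3.680.
E = E° − (0.0592/n) log Q = +0.84 − (0.0592/2)(-3.680) = +0.949 V.

+0.949 V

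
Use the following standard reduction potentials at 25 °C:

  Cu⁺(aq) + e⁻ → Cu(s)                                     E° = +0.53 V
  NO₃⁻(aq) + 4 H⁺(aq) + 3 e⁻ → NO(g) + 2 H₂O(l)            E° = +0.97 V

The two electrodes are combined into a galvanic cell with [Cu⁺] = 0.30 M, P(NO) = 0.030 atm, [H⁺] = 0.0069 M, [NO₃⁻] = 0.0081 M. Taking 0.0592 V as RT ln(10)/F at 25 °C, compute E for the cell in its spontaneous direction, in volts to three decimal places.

+0.289 V

NO₃⁻/NO is the cathode (higher E°), Cu⁺/Cu the anode: E°cell = +0.97 − (+0.53) = +0.44 V, n = 3.
Overall: NO₃⁻(aq) + 4 H⁺(aq) + 3 Cu(s) → NO(g) + 2 H₂O(l) + 3 Cu⁺(aq)
Q = P(NO)·[Cu⁺]^3 / ([NO₃⁻]·[H⁺]^4); log Q = 7.645.
E = E° − (0.0592/n) log Q = +0.44 − (0.0592/3)(7.645) = +0.289 V.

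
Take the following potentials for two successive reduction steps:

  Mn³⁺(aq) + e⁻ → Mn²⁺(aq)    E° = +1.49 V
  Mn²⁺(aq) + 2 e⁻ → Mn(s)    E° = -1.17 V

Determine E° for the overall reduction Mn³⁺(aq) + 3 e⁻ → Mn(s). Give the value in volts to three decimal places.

-0.283 V

Adding the free-energy changes (−nFE°) of the two steps gives −n₃FE°₃ = −n₁FE°₁ − n₂FE°₂.
E°₃ = (1×+1.49 + 2×-1.17) / 3 = (-0.850) / 3 = -0.283 V.
E° values themselves are not directly additive — weighting by electron count is essential.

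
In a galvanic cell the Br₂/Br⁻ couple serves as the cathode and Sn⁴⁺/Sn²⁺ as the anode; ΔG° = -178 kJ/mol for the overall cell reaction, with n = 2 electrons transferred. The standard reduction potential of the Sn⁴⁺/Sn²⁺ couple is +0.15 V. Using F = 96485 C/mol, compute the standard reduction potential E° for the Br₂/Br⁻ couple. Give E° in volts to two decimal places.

+1.07 V

E°cell = −ΔG°/(nF) = −(-178×10³)/((2)(96485)) = +0.922 V.
Since Br₂/Br⁻ is the cathode and Sn⁴⁺/Sn²⁺ the anode, E°cell = E°(Br₂/Br⁻) − E°(Sn⁴⁺/Sn²⁺).
So E°(Br₂/Br⁻) = E°cell + E°(Sn⁴⁺/Sn²⁺) = +0.922 + (+0.15) = +1.07 V.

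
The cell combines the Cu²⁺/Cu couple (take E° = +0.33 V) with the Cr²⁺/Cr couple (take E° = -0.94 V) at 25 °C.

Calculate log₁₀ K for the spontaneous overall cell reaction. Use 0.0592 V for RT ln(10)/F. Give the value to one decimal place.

Cathode: Cu²⁺/Cu; anode: Cr²⁺/Cr. E°cell = +1.27 V, n = 2.
log K = nE°cell / 0.0592 = (2)(+1.27) / 0.0592 = 42.9.

42.9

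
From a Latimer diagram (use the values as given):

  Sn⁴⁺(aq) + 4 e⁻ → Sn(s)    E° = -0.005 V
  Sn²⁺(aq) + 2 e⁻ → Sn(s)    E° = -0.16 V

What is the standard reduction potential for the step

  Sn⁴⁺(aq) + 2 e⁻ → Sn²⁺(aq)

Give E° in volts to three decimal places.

Sequential free energies add, so n₃E°₃ = n₁E°₁ + n₂E°₂.
With n₃ = 4, and the known step contributing 2×(-0.16) V, the unknown satisfies 2·E° = 4×(-0.005) − 2×(-0.16) = +0.300.
E° = +0.300 / 2 = +0.150 V.

+0.150 V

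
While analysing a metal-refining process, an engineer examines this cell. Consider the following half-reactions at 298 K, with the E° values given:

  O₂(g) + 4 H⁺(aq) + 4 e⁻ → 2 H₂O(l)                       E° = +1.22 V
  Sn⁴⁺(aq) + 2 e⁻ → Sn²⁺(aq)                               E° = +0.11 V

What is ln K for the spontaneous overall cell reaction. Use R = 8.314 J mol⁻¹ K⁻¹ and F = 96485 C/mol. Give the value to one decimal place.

172.9

Cathode: O₂/H₂O; anode: Sn⁴⁺/Sn²⁺. E°cell = (+1.22) − (+0.11) = +1.11 V, with n = 4.
ΔG° = −nFE° = −RT ln K, so ln K = nFE°/(RT) = (4)(96485)(+1.11) / ((8.314)(298)) = 172.909.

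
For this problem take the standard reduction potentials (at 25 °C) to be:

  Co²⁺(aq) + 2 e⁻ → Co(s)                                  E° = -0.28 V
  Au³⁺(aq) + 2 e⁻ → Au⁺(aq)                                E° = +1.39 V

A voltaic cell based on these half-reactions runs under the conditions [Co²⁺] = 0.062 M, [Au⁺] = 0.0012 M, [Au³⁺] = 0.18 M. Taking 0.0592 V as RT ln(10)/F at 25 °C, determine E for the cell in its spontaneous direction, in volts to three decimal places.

+1.770 V

Au³⁺/Au⁺ is the cathode (higher E°), Co²⁺/Co the anode: E°cell = +1.39 − (-0.28) = +1.67 V, n = 2.
Overall: Au³⁺(aq) + Co(s) → Au⁺(aq) + Co²⁺(aq)
Q = [Au⁺]·[Co²⁺] / ([Au³⁺]); log Q = -3.384.
E = E° − (0.0592/n) log Q = +1.67 − (0.0592/2)(-3.384) = +1.770 V.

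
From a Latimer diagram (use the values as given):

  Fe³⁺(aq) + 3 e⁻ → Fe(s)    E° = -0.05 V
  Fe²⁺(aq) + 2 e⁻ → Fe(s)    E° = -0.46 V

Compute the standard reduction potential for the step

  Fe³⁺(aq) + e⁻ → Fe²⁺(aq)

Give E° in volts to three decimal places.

Sequential free energies add, so n₃E°₃ = n₁E°₁ + n₂E°₂.
With n₃ = 3, and the known step contributing 2×(-0.46) V, the unknown satisfies 1·E° = 3×(-0.05) − 2×(-0.46) = +0.770.
E° = +0.770 / 1 = +0.770 V.

+0.770 V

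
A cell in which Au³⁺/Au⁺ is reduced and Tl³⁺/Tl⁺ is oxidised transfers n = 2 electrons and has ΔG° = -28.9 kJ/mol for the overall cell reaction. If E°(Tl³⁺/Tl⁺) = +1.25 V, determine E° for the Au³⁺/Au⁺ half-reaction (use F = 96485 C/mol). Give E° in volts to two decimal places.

E°cell = −ΔG°/(nF) = −(-28.9×10³)/((2)(96485)) = +0.150 V.
Since Au³⁺/Au⁺ is the cathode and Tl³⁺/Tl⁺ the anode, E°cell = E°(Au³⁺/Au⁺) − E°(Tl³⁺/Tl⁺).
So E°(Au³⁺/Au⁺) = E°cell + E°(Tl³⁺/Tl⁺) = +0.150 + (+1.25) = +1.40 V.

+1.40 V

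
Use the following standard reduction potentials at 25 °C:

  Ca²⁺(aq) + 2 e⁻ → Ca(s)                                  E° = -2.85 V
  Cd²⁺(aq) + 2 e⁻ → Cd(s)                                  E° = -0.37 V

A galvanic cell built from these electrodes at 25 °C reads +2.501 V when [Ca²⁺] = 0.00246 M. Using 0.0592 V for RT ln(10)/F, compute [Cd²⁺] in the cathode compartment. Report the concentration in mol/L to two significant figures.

Cd²⁺/Cd is the cathode, Ca²⁺/Ca the anode: E°cell = +2.48 V, n = 2.
Overall reaction: Cd²⁺(aq) + Ca(s) → Cd(s) + Ca²⁺(aq); Q = [Ca²⁺]^1/[Cd²⁺]^1.
From E = E° − (0.0592/n) log Q: log Q = (E° − E)·n/0.0592 = (+2.48 − (+2.501))·2/0.0592 = -0.7095.
So 1·log[Cd²⁺] = 1·log(0.00246) − log Q = -2.6091 − (-0.7095) = -1.8996; [Cd²⁺] = 10^(-1.8996) ≈ 0.013 M.

0.013 M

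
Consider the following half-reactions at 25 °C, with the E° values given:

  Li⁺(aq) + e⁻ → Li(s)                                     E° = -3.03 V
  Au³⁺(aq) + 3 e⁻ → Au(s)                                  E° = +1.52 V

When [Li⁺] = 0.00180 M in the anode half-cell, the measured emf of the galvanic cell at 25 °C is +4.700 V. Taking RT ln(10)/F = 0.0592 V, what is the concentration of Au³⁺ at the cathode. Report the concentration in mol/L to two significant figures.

Au³⁺/Au is the cathode, Li⁺/Li the anode: E°cell = +4.55 V, n = 3.
Overall reaction: Au³⁺(aq) + 3 Li(s) → Au(s) + 3 Li⁺(aq); Q = [Li⁺]^3/[Au³⁺]^1.
From E = E° − (0.0592/n) log Q: log Q = (E° − E)·n/0.0592 = (+4.55 − (+4.700))·3/0.0592 = -7.6014.
So 1·log[Au³⁺] = 3·log(0.0018) − log Q = -8.2342 − (-7.6014) = -0.6328; [Au³⁺] = 10^(-0.6328) ≈ 0.23 M.

0.23 M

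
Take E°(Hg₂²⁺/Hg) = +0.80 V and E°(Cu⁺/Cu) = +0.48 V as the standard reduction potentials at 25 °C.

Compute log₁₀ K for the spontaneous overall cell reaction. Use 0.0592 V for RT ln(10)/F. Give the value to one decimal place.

10.8

Cathode: Hg₂²⁺/Hg; anode: Cu⁺/Cu. E°cell = +0.32 V, n = 2.
log K = nE°cell / 0.0592 = (2)(+0.32) / 0.0592 = 10.8.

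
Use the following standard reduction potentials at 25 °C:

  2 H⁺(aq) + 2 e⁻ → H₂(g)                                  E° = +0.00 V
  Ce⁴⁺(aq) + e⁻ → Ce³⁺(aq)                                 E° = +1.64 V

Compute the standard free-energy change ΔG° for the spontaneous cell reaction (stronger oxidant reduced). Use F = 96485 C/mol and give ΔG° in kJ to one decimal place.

Ce⁴⁺/Ce³⁺ (E° = +1.64 V) is the cathode; H⁺/H₂ (E° = +0.00 V) is the anode, so E°cell = +1.64 V.
Balancing electrons gives n = 2 (lcm of 1 and 2).
ΔG° = −nFE° = −(2)(96485)(+1.64) = -316,471 J = -316.5 kJ.

-316.5 kJ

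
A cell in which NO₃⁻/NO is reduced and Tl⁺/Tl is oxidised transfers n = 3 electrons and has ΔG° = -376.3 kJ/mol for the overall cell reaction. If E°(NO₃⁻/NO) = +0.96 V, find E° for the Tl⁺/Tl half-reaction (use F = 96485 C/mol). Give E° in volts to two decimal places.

-0.34 V

E°cell = −ΔG°/(nF) = −(-376.3×10³)/((3)(96485)) = +1.300 V.
Since NO₃⁻/NO is the cathode and Tl⁺/Tl the anode, E°cell = E°(NO₃⁻/NO) − E°(Tl⁺/Tl).
So E°(Tl⁺/Tl) = E°(NO₃⁻/NO) − E°cell = (+0.96) − (+1.300) = -0.34 V.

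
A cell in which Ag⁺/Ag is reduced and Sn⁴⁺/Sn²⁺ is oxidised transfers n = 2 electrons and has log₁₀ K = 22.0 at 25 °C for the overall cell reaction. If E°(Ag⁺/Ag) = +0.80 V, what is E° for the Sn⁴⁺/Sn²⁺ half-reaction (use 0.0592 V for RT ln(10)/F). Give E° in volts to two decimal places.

+0.15 V

E°cell = (0.0592/n)·log K = (0.0592/2)(22.0) = +0.651 V.
Since Ag⁺/Ag is the cathode and Sn⁴⁺/Sn²⁺ the anode, E°cell = E°(Ag⁺/Ag) − E°(Sn⁴⁺/Sn²⁺).
So E°(Sn⁴⁺/Sn²⁺) = E°(Ag⁺/Ag) − E°cell = (+0.80) − (+0.651) = +0.15 V.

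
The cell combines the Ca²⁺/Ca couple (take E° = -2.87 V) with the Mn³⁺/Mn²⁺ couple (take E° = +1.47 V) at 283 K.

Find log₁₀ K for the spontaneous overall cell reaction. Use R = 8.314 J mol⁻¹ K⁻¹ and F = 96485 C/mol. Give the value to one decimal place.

154.6

Cathode: Mn³⁺/Mn²⁺; anode: Ca²⁺/Ca. E°cell = (+1.47) − (-2.87) = +4.34 V, with n = 2.
ΔG° = −nFE° = −RT ln K, so ln K = nFE°/(RT) = (2)(96485)(+4.34) / ((8.314)(283)) = 355.945.
log₁₀ K = 355.945 / ln 10 = 154.6.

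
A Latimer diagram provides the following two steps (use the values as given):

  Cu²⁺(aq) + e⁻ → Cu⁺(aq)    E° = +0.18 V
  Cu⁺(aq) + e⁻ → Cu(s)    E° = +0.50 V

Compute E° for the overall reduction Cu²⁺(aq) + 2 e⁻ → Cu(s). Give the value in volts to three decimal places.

Since ΔG° = −nFE° is additive over sequential reductions, n₃E°₃ = n₁E°₁ + n₂E°₂.
E°₃ = (1×+0.18 + 1×+0.50) / 2 = (+0.680) / 2 = +0.340 V.

+0.340 V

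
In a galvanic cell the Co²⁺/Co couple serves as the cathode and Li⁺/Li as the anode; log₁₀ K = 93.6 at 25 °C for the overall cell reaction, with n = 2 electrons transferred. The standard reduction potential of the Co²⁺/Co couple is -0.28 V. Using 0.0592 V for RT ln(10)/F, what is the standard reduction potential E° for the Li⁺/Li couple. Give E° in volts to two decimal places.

-3.05 V

E°cell = (0.0592/n)·log K = (0.0592/2)(93.6) = +2.771 V.
Since Co²⁺/Co is the cathode and Li⁺/Li the anode, E°cell = E°(Co²⁺/Co) − E°(Li⁺/Li).
So E°(Li⁺/Li) = E°(Co²⁺/Co) − E°cell = (-0.28) − (+2.771) = -3.05 V.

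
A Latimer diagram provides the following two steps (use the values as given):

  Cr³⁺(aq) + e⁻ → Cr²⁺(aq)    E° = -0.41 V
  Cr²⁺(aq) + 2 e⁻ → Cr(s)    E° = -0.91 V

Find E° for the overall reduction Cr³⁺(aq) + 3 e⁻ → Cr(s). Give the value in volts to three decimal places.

-0.743 V

Since ΔG° = −nFE° is additive over sequential reductions, n₃E°₃ = n₁E°₁ + n₂E°₂.
E°₃ = (1×-0.41 + 2×-0.91) / 3 = (-2.230) / 3 = -0.743 V.
Simply averaging or adding the two E° values would be wrong; the electron-weighted sum is required.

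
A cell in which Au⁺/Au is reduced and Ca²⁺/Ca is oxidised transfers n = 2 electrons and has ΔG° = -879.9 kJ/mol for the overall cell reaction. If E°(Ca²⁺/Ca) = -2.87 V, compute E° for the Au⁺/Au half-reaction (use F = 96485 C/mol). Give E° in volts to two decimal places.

E°cell = −ΔG°/(nF) = −(-879.9×10³)/((2)(96485)) = +4.560 V.
Since Au⁺/Au is the cathode and Ca²⁺/Ca the anode, E°cell = E°(Au⁺/Au) − E°(Ca²⁺/Ca).
So E°(Au⁺/Au) = E°cell + E°(Ca²⁺/Ca) = +4.560 + (-2.87) = +1.69 V.

+1.69 V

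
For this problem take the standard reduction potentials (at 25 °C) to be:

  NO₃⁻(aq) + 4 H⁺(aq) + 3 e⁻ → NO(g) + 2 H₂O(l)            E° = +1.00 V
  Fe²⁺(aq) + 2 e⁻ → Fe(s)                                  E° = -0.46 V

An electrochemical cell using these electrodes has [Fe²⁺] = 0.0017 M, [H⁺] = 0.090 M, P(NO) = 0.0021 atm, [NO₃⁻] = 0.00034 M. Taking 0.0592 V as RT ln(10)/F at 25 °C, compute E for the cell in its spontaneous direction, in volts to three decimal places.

NO₃⁻/NO is the cathode (higher E°), Fe²⁺/Fe the anode: E°cell = +1.00 − (-0.46) = +1.46 V, n = 6.
Overall: 2 NO₃⁻(aq) + 8 H⁺(aq) + 3 Fe(s) → 2 NO(g) + 4 H₂O(l) + 3 Fe²⁺(aq)
Q = P(NO)^2·[Fe²⁺]^3 / ([NO₃⁻]^2·[H⁺]^8); log Q = 1.639.
E = E° − (0.0592/n) log Q = +1.46 − (0.0592/6)(1.639) = +1.444 V.

+1.444 V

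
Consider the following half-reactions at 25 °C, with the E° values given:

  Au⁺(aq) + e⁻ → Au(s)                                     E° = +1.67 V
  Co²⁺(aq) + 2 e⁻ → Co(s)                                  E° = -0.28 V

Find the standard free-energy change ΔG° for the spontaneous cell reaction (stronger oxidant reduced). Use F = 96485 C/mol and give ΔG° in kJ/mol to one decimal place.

Au⁺/Au (E° = +1.67 V) is the cathode; Co²⁺/Co (E° = -0.28 V) is the anode, so E°cell = +1.95 V.
Balancing electrons gives n = 2 (lcm of 1 and 2).
ΔG° = −nFE° = −(2)(96485)(+1.95) = -376,292 J = -376.3 kJ/mol.

-376.3 kJ/mol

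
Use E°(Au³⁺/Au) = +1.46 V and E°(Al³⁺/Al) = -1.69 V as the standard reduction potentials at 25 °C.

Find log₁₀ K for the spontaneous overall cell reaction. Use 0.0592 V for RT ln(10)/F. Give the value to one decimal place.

Cathode: Au³⁺/Au; anode: Al³⁺/Al. E°cell = +3.15 V, n = 3.
log K = nE°cell / 0.0592 = (3)(+3.15) / 0.0592 = 159.6.

159.6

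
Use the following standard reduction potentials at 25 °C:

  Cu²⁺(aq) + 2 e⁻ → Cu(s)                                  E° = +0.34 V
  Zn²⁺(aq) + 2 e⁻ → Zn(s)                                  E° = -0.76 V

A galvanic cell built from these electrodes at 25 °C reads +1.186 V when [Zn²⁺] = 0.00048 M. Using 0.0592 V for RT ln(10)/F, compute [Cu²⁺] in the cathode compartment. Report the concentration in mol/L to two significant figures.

0.39 M

Cu²⁺/Cu is the cathode, Zn²⁺/Zn the anode: E°cell = +1.10 V, n = 2.
Overall reaction: Cu²⁺(aq) + Zn(s) → Cu(s) + Zn²⁺(aq); Q = [Zn²⁺]^1/[Cu²⁺]^1.
From E = E° − (0.0592/n) log Q: log Q = (E° − E)·n/0.0592 = (+1.10 − (+1.186))·2/0.0592 = -2.9054.
So 1·log[Cu²⁺] = 1·log(0.00048) − log Q = -3.3188 − (-2.9054) = -0.4134; [Cu²⁺] = 10^(-0.4134) ≈ 0.39 M.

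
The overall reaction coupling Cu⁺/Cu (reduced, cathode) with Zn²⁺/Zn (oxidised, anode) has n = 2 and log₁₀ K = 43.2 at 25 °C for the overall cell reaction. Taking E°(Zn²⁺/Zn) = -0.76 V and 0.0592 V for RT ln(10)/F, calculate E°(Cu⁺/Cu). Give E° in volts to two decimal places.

+0.52 V

E°cell = (0.0592/n)·log K = (0.0592/2)(43.2) = +1.279 V.
Since Cu⁺/Cu is the cathode and Zn²⁺/Zn the anode, E°cell = E°(Cu⁺/Cu) − E°(Zn²⁺/Zn).
So E°(Cu⁺/Cu) = E°cell + E°(Zn²⁺/Zn) = +1.279 + (-0.76) = +0.52 V.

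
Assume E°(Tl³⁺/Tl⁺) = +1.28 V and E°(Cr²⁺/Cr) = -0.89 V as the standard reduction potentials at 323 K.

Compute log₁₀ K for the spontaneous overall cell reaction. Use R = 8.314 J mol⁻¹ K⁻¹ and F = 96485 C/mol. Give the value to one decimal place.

67.7

Cathode: Tl³⁺/Tl⁺; anode: Cr²⁺/Cr. E°cell = (+1.28) − (-0.89) = +2.17 V, with n = 2.
ΔG° = −nFE° = −RT ln K, so ln K = nFE°/(RT) = (2)(96485)(+2.17) / ((8.314)(323)) = 155.933.
log₁₀ K = 155.933 / ln 10 = 67.7.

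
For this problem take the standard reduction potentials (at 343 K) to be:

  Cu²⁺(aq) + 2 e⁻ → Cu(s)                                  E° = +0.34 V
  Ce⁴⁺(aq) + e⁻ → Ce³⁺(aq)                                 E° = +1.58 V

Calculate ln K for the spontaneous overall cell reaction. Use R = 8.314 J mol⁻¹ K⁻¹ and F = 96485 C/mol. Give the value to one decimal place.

83.9

Cathode: Ce⁴⁺/Ce³⁺; anode: Cu²⁺/Cu. E°cell = (+1.58) − (+0.34) = +1.24 V, with n = 2.
ΔG° = −nFE° = −RT ln K, so ln K = nFE°/(RT) = (2)(96485)(+1.24) / ((8.314)(343)) = 83.909.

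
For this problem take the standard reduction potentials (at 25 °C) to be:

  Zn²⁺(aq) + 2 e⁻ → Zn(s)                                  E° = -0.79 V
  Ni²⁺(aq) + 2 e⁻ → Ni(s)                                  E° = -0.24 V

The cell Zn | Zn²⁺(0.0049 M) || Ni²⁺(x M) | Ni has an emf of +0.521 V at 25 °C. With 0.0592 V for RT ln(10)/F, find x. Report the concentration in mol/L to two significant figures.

Ni²⁺/Ni is the cathode, Zn²⁺/Zn the anode: E°cell = +0.55 V, n = 2.
Overall reaction: Ni²⁺(aq) + Zn(s) → Ni(s) + Zn²⁺(aq); Q = [Zn²⁺]^1/[Ni²⁺]^1.
From E = E° − (0.0592/n) log Q: log Q = (E° − E)·n/0.0592 = (+0.55 − (+0.521))·2/0.0592 = 0.9797.
So 1·log[Ni²⁺] = 1·log(0.0049) − log Q = -2.3098 − (0.9797) = -3.2895; [Ni²⁺] = 10^(-3.2895) ≈ 0.00051 M.

0.00051 M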